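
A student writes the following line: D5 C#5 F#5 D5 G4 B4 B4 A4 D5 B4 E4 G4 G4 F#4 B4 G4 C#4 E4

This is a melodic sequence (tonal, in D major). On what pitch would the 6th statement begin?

The 6-note cells begin on D5, B4, G4 — each down a 3rd from the last.
Continuing: E4 → C#4 → A3. Statement 6 starts on A3.

A3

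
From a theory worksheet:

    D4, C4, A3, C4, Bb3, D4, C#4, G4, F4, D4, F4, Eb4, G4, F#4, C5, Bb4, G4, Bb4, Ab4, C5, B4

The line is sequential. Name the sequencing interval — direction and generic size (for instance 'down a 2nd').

Unit = 7 notes; the statements start on D4, G4, C5, moving up a 4th each time.
From D4 to G4: up a 4th.

up a 4th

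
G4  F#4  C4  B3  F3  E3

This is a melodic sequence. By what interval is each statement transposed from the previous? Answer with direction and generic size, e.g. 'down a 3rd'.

down a 5th

Unit = 2 notes; the statements start on G4, C4, F3, moving down a 5th each time.
G4 to C4 is down a 5th.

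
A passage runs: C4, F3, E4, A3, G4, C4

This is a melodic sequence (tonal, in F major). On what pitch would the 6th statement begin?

Taking 2-note groups, the heads are C4, E4, G4: the pattern moves up a 3rd.
Continuing: Bb4 → D5 → F5. Statement 6 starts on F5.

F5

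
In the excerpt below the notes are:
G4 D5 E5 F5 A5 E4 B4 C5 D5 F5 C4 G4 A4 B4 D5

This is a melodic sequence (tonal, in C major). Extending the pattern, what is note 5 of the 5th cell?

G4

Grouping in 5s, the 5th note of each cell is A5, F5, D5.
Extending down a 3rd: B4 → G4.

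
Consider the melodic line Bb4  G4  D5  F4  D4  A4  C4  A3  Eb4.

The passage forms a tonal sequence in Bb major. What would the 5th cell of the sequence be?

D3 Bb2 F3

Taking 3-note groups, the heads are Bb4, F4, C4: the pattern moves down a 4th.
Carrying on: G3 → D3.
Statement 5 starts on D3 and keeps the same diatonic contour: D3 Bb2 F3.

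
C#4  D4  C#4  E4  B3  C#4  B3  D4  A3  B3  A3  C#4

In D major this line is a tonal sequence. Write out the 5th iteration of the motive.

F#3 G3 F#3 A3

Unit = 4 notes; the statements start on C#4, B3, A3, moving down a 2nd each time.
Carrying on: G3 → F#3.
From F#3 the diatonic shape gives F#3 G3 F#3 A3.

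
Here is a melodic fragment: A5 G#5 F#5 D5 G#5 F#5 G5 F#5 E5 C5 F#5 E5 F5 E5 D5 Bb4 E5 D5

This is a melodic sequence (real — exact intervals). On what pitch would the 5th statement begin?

Db5

The 6-note cells begin on A5, G5, F5 — each down a 2nd from the last.
Extending the heads down a 2nd: Eb5 → Db5.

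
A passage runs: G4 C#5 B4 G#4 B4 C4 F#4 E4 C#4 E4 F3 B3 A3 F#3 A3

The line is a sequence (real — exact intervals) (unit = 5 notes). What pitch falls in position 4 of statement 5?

Grouping in 5s, the 4th note of each cell is G#4, C#4, F#3.
Carrying that down a 5th forward: B2 → E2.

E2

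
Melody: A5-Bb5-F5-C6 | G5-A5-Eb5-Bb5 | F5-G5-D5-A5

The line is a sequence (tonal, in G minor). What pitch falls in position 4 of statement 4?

G5

The unit is 4 notes. Position-4 pitches of the 3 shown cells: C6, Bb5, A5.
One more down a 2nd gives G5.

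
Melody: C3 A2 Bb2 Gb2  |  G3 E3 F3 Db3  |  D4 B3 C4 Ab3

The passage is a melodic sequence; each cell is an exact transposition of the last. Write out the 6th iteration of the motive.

With a 4-note motive the entries are C3, G3, D4, each up a 5th from the previous.
Carrying on: A4 → E5 → B5.
From B5 the exact shape gives B5 G#5 A5 F5.

B5 G#5 A5 F5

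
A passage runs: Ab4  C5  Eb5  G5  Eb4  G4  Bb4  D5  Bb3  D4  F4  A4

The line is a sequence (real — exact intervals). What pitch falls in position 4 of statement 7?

C#3

The unit is 4 notes. Position-4 pitches of the 3 shown cells: G5, D5, A4.
Each moves down a 4th. Continuing: E4 → B3 → F#3 → C#3.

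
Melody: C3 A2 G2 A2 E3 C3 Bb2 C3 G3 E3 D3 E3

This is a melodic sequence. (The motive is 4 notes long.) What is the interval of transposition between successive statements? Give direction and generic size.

The 4-note cells begin on C3, E3, G3 — each up a 3rd from the last.
From C3 to E3: up a 3rd.

up a 3rd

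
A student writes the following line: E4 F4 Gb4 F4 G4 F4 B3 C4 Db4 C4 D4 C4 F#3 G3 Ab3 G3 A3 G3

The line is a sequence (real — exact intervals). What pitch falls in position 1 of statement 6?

D#2

With 6-note cells, note 1 of each statement runs E4, B3, F#3.
Extending down a 4th: C#3 → G#2 → D#2.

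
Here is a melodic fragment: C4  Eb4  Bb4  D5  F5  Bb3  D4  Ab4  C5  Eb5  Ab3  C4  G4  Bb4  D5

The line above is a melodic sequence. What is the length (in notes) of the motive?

5

Try groups of 5 (3 cells in 15 notes):
C4 Eb4 Bb4 D5 F5 | Bb3 D4 Ab4 C5 Eb5 | Ab3 C4 G4 Bb4 D5
That's a consistent down a 2nd shift per cell, and no other grouping gives one.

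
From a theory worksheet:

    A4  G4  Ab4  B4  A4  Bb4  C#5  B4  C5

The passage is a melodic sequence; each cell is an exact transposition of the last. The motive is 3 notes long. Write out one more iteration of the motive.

With a 3-note motive the entries are A4, B4, C#5, each up a 2nd from the previous.
From D#5 the exact shape gives D#5 C#5 D5.

D#5 C#5 D5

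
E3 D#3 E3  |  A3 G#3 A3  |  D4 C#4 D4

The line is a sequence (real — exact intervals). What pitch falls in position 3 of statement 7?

Bb5

With 3-note cells, note 3 of each statement runs E3, A3, D4.
Carrying that up a 4th forward: G4 → C5 → F5 → Bb5.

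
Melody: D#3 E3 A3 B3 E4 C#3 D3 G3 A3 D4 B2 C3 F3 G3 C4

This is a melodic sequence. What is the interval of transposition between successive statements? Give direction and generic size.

With a 5-note motive the entries are D#3, C#3, B2, each down a 2nd from the previous.
From D#3 to C#3: down a 2nd.

down a 2nd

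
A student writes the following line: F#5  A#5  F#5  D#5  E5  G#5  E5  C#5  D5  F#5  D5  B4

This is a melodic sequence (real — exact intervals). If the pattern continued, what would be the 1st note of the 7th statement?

Gb4

Grouping in 4s, the 1st note of each cell is F#5, E5, D5.
Extending down a 2nd: C5 → Bb4 → Ab4 → Gb4.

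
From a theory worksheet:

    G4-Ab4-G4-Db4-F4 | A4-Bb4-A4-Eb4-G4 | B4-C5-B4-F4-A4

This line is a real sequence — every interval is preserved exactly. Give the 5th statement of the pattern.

D#5 E5 D#5 A4 C#5

Unit = 5 notes; the statements start on G4, A4, B4, moving up a 2nd each time.
Continuing the starts: C#5 → D#5.
Statement 5 starts on D#5 and keeps the same exact contour: D#5 E5 D#5 A4 C#5.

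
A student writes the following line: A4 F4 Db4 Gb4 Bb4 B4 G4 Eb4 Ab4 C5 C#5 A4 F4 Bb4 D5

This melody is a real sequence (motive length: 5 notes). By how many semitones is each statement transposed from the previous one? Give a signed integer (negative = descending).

With a 5-note motive the entries are A4, B4, C#5, each up a 2nd from the previous.
Counting half-steps from A4 to B4: 2.

2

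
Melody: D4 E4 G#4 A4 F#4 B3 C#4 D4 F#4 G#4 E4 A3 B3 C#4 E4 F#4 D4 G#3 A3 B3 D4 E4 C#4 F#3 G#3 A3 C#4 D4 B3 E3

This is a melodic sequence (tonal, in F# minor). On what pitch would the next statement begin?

The 6-note cells begin on D4, C#4, B3, A3, G#3 — each down a 2nd from the last.
One more step down a 2nd gives F#3.

F#3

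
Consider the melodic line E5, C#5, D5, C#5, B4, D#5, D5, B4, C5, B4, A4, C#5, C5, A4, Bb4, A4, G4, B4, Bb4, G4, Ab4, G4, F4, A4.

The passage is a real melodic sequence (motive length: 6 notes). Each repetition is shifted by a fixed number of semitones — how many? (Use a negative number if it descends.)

The 6-note cells begin on E5, D5, C5, Bb4 — each down a 2nd from the last.
E5→D5 is 74 − 76 = -2 semitones.

-2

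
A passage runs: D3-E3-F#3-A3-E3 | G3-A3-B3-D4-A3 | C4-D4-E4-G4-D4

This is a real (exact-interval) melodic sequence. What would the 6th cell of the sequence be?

Unit = 5 notes; the statements start on D3, G3, C4, moving up a 4th each time.
Extending up a 4th: F4 → Bb4 → Eb5.
So cell 6 is Eb5 F5 G5 Bb5 F5.

Eb5 F5 G5 Bb5 F5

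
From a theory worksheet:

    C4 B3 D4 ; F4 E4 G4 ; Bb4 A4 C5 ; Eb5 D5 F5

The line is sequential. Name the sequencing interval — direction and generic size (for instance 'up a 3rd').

Unit = 3 notes; the statements start on C4, F4, Bb4, Eb5, moving up a 4th each time.
C4 to F4 is up a 4th.

up a 4th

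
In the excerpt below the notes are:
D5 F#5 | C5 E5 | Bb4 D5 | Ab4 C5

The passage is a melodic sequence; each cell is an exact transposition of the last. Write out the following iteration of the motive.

Gb4 Bb4

Unit = 2 notes; the statements start on D5, C5, Bb4, Ab4, moving down a 2nd each time.
From Gb4 the exact shape gives Gb4 Bb4.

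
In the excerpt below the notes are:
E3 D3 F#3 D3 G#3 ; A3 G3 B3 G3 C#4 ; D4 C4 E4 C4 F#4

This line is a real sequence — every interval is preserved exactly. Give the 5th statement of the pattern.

C5 Bb4 D5 Bb4 E5

With a 5-note motive the entries are E3, A3, D4, each up a 4th from the previous.
Continuing the starts: G4 → C5.
From C5 the exact shape gives C5 Bb4 D5 Bb4 E5.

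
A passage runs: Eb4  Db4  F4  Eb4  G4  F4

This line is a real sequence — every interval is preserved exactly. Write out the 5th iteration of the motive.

With a 2-note motive the entries are Eb4, F4, G4, each up a 2nd from the previous.
Carrying on: A4 → B4.
From B4 the exact shape gives B4 A4.

B4 A4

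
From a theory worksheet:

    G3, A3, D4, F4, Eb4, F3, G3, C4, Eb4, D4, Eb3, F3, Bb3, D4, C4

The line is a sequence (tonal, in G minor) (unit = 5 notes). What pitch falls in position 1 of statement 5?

C3

Grouping in 5s, the 1st note of each cell is G3, F3, Eb3.
Extending down a 2nd: D3 → C3.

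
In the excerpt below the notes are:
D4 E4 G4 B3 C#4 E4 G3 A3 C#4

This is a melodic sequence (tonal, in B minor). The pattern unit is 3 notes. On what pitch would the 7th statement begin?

Taking 3-note groups, the heads are D4, B3, G3: the pattern moves down a 3rd.
Continuing: E3 → C#3 → A2 → F#2. Statement 7 starts on F#2.

F#2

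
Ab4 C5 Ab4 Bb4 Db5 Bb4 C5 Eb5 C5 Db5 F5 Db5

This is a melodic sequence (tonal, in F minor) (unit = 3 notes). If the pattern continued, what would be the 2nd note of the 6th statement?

With 3-note cells, note 2 of each statement runs C5, Db5, Eb5, F5.
Carrying that up a 2nd forward: G5 → Ab5.

Ab5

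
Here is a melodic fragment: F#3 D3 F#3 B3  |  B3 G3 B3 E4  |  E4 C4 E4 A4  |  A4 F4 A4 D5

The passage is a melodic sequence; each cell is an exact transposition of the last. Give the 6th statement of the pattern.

The 4-note cells begin on F#3, B3, E4, A4 — each up a 4th from the last.
Carrying on: D5 → G5.
Statement 6 starts on G5 and keeps the same exact contour: G5 Eb5 G5 C6.

G5 Eb5 G5 C6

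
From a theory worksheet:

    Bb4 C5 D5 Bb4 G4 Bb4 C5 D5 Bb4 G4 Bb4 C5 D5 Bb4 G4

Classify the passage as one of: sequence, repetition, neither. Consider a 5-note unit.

Each 5-note cell is identical (Bb4 C5 D5 Bb4 G4), restated at the same pitch.

repetition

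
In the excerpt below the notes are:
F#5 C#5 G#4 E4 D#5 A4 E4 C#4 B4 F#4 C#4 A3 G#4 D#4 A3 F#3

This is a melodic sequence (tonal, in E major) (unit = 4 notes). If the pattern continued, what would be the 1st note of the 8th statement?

The unit is 4 notes. Position-1 pitches of the 4 shown cells: F#5, D#5, B4, G#4.
Extending down a 3rd: E4 → C#4 → A3 → F#3.

F#3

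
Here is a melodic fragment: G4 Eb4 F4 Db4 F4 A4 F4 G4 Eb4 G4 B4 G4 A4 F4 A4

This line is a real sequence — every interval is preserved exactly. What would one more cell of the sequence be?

Taking 5-note groups, the heads are G4, A4, B4: the pattern moves up a 2nd.
From C#5 the exact shape gives C#5 A4 B4 G4 B4.

C#5 A4 B4 G4 B4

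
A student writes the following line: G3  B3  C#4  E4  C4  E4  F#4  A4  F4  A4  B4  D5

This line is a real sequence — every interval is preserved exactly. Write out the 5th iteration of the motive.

Eb5 G5 A5 C6

Unit = 4 notes; the statements start on G3, C4, F4, moving up a 4th each time.
Continuing the starts: Bb4 → Eb5.
So cell 5 is Eb5 G5 A5 C6.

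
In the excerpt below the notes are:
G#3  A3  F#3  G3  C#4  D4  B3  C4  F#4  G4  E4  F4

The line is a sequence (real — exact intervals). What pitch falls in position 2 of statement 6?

Bb5

With 4-note cells, note 2 of each statement runs A3, D4, G4.
Extending up a 4th: C5 → F5 → Bb5.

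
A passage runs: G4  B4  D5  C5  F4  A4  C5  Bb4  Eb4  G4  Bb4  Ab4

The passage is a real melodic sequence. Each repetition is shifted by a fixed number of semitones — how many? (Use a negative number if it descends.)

-2

Taking 4-note groups, the heads are G4, F4, Eb4: the pattern moves down a 2nd.
G4 to F4 spans -2 semitones.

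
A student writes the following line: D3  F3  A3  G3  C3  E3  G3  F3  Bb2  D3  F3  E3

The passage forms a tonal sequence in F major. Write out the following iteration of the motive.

With a 4-note motive the entries are D3, C3, Bb2, each down a 2nd from the previous.
So cell 4 is A2 C3 E3 D3.

A2 C3 E3 D3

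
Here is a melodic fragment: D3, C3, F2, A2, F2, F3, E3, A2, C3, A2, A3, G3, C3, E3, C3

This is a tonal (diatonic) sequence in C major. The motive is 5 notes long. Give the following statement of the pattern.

C4 B3 E3 G3 E3

Unit = 5 notes; the statements start on D3, F3, A3, moving up a 3rd each time.
So cell 4 is C4 B3 E3 G3 E3.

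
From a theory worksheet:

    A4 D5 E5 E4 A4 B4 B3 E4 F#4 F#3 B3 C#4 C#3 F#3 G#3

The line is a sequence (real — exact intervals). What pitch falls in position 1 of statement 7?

Grouping in 3s, the 1st note of each cell is A4, E4, B3, F#3, C#3.
Extending down a 4th: G#2 → D#2.

D#2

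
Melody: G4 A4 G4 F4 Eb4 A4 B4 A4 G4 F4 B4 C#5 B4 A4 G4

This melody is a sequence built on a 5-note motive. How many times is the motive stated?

15 notes in groups of 5 gives 15/5 = 3 statements.
Starts: G4, A4, B4 — each up a 2nd.

3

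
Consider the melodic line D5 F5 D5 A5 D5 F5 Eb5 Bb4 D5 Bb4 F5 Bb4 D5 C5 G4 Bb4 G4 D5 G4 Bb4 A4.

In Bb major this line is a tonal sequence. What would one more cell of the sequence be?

Eb4 G4 Eb4 Bb4 Eb4 G4 F4

Unit = 7 notes; the statements start on D5, Bb4, G4, moving down a 3rd each time.
So cell 4 is Eb4 G4 Eb4 Bb4 Eb4 G4 F4.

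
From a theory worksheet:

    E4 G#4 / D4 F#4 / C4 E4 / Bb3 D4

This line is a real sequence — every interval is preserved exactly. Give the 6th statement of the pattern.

Unit = 2 notes; the statements start on E4, D4, C4, Bb3, moving down a 2nd each time.
Continuing the starts: Ab3 → Gb3.
Statement 6 starts on Gb3 and keeps the same exact contour: Gb3 Bb3.

Gb3 Bb3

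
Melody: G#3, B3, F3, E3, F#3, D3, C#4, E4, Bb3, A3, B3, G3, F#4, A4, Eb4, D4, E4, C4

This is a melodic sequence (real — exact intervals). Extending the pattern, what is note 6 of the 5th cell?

Bb4

With 6-note cells, note 6 of each statement runs D3, G3, C4.
Carrying that up a 4th forward: F4 → Bb4.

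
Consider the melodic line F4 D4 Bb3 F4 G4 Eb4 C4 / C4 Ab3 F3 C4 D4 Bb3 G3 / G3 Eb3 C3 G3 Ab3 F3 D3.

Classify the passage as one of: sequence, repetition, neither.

sequence

Each 7-note cell is the previous one transposed down a 4th.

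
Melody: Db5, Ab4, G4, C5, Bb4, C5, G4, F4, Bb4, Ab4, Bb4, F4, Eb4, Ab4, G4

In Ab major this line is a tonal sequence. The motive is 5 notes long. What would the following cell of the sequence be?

Unit = 5 notes; the statements start on Db5, C5, Bb4, moving down a 2nd each time.
From Ab4 the diatonic shape gives Ab4 Eb4 Db4 G4 F4.

Ab4 Eb4 Db4 G4 F4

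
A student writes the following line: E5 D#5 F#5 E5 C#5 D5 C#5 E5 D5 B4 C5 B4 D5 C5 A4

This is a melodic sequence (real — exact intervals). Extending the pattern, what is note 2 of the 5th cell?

G4

Grouping in 5s, the 2nd note of each cell is D#5, C#5, B4.
Extending down a 2nd: A4 → G4.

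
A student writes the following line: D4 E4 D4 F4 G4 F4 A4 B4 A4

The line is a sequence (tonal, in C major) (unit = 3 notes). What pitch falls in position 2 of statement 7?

C6

Grouping in 3s, the 2nd note of each cell is E4, G4, B4.
Carrying that up a 3rd forward: D5 → F5 → A5 → C6.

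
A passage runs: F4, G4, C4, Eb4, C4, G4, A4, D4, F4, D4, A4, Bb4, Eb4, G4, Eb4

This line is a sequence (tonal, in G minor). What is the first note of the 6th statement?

Taking 5-note groups, the heads are F4, G4, A4: the pattern moves up a 2nd.
Extending the heads up a 2nd: Bb4 → C5 → D5.

D5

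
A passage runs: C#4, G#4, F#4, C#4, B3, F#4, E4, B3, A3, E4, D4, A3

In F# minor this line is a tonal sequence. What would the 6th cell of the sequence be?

With a 4-note motive the entries are C#4, B3, A3, each down a 2nd from the previous.
Carrying on: G#3 → F#3 → E3.
Statement 6 starts on E3 and keeps the same diatonic contour: E3 B3 A3 E3.

E3 B3 A3 E3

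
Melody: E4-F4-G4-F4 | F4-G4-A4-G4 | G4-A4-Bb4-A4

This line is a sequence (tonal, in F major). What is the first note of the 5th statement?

Bb4

The 4-note cells begin on E4, F4, G4 — each up a 2nd from the last.
Extending the heads up a 2nd: A4 → Bb4.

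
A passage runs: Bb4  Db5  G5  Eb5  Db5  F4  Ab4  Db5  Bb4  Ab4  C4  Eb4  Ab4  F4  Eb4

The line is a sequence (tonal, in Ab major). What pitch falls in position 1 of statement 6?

Ab2

The unit is 5 notes. Position-1 pitches of the 3 shown cells: Bb4, F4, C4.
Extending down a 4th: G3 → Db3 → Ab2.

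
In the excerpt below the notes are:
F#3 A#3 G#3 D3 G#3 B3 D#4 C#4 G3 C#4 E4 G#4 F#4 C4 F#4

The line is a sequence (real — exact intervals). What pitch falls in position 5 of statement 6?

A5

With 5-note cells, note 5 of each statement runs G#3, C#4, F#4.
Extending up a 4th: B4 → E5 → A5.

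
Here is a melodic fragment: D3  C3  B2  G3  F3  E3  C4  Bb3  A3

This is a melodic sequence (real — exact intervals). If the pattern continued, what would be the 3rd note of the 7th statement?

The unit is 3 notes. Position-3 pitches of the 3 shown cells: B2, E3, A3.
Each moves up a 4th. Continuing: D4 → G4 → C5 → F5.

F5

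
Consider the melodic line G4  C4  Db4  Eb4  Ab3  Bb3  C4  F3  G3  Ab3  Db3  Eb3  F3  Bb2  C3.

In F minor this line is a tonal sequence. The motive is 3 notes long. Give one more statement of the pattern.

With a 3-note motive the entries are G4, Eb4, C4, Ab3, F3, each down a 3rd from the previous.
From Db3 the diatonic shape gives Db3 G2 Ab2.

Db3 G2 Ab2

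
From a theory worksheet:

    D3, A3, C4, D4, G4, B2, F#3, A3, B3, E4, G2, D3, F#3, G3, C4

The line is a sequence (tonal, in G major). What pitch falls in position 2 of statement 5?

G2

Grouping in 5s, the 2nd note of each cell is A3, F#3, D3.
Each moves down a 3rd. Continuing: B2 → G2.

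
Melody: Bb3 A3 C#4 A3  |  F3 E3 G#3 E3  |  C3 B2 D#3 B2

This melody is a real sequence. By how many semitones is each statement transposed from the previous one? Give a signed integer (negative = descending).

With a 4-note motive the entries are Bb3, F3, C3, each down a 4th from the previous.
Bb3→F3 is 53 − 58 = -5 semitones.

-5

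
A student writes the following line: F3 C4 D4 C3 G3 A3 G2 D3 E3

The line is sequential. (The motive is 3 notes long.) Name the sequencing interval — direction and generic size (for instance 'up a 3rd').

With a 3-note motive the entries are F3, C3, G2, each down a 4th from the previous.
F3 to C3 is down a 4th.

down a 4th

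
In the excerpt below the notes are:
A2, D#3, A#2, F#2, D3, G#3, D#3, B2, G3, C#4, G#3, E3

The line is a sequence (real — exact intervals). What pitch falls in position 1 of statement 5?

Grouping in 4s, the 1st note of each cell is A2, D3, G3.
Each moves up a 4th. Continuing: C4 → F4.

F4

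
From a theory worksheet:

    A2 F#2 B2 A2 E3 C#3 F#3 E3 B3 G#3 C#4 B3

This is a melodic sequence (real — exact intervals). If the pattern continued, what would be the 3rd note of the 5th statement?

With 4-note cells, note 3 of each statement runs B2, F#3, C#4.
Each moves up a 5th. Continuing: G#4 → D#5.

D#5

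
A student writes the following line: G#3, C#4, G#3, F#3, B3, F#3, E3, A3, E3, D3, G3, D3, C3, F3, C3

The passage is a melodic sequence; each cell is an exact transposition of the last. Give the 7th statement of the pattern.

Ab2 Db3 Ab2

Unit = 3 notes; the statements start on G#3, F#3, E3, D3, C3, moving down a 2nd each time.
Extending down a 2nd: Bb2 → Ab2.
From Ab2 the exact shape gives Ab2 Db3 Ab2.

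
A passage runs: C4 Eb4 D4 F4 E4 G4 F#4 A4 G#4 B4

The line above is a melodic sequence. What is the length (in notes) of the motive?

2

There are 10 notes; a 2-note unit gives 5 cells:
C4 Eb4 | D4 F4 | E4 G4 | F#4 A4 | G#4 B4
Each cell is the previous one up a 2nd — so the unit is 2 notes.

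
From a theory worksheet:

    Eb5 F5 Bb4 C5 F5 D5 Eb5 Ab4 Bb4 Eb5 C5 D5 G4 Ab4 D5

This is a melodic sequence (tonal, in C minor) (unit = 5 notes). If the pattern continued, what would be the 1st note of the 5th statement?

Ab4

The unit is 5 notes. Position-1 pitches of the 3 shown cells: Eb5, D5, C5.
Extending down a 2nd: Bb4 → Ab4.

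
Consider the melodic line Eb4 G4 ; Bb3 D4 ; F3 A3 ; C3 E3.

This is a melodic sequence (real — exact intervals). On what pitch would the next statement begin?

With a 2-note motive the entries are Eb4, Bb3, F3, C3, each down a 4th from the previous.
The next head, down a 4th from C3, is G2.

G2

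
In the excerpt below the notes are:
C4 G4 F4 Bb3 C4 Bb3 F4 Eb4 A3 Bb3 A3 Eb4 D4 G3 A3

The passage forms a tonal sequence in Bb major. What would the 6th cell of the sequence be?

The 5-note cells begin on C4, Bb3, A3 — each down a 2nd from the last.
Carrying on: G3 → F3 → Eb3.
So cell 6 is Eb3 Bb3 A3 D3 Eb3.

Eb3 Bb3 A3 D3 Eb3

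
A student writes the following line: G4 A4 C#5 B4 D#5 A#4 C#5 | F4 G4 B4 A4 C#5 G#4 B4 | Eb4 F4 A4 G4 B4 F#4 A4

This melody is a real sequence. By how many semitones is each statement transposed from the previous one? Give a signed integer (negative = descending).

Unit = 7 notes; the statements start on G4, F4, Eb4, moving down a 2nd each time.
G4 to F4 spans -2 semitones.

-2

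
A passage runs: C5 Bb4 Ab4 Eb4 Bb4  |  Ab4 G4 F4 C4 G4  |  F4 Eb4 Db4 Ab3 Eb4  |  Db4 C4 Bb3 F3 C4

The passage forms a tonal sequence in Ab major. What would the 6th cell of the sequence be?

With a 5-note motive the entries are C5, Ab4, F4, Db4, each down a 3rd from the previous.
Continuing the starts: Bb3 → G3.
So cell 6 is G3 F3 Eb3 Bb2 F3.

G3 F3 Eb3 Bb2 F3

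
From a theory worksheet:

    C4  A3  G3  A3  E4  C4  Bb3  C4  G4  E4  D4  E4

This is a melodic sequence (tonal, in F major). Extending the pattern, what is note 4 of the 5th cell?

Bb4

With 4-note cells, note 4 of each statement runs A3, C4, E4.
Each moves up a 3rd. Continuing: G4 → Bb4.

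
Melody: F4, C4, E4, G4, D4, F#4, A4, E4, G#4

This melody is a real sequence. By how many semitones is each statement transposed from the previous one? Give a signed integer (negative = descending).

With a 3-note motive the entries are F4, G4, A4, each up a 2nd from the previous.
F4 to G4 spans +2 semitones.

2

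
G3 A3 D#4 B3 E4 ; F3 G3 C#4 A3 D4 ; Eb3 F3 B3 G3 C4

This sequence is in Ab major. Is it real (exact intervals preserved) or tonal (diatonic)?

Each cell has the same semitone pattern (2, 6, -4, 5) — intervals are preserved exactly.
And A3 lies outside Ab major, so the sequence is real rather than tonal.

real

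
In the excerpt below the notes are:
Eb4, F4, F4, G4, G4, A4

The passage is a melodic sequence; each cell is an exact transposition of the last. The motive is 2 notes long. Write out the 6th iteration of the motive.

With a 2-note motive the entries are Eb4, F4, G4, each up a 2nd from the previous.
Continuing the starts: A4 → B4 → C#5.
So cell 6 is C#5 D#5.

C#5 D#5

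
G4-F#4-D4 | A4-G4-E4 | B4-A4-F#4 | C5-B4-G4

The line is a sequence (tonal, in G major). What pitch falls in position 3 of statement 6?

Grouping in 3s, the 3rd note of each cell is D4, E4, F#4, G4.
Extending up a 2nd: A4 → B4.

B4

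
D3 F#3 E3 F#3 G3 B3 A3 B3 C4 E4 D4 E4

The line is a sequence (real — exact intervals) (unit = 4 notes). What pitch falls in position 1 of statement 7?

Ab5

With 4-note cells, note 1 of each statement runs D3, G3, C4.
Each moves up a 4th. Continuing: F4 → Bb4 → Eb5 → Ab5.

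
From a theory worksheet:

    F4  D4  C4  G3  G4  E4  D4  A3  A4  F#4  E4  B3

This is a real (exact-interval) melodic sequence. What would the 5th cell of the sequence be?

C#5 A#4 G#4 D#4

With a 4-note motive the entries are F4, G4, A4, each up a 2nd from the previous.
Extending up a 2nd: B4 → C#5.
Statement 5 starts on C#5 and keeps the same exact contour: C#5 A#4 G#4 D#4.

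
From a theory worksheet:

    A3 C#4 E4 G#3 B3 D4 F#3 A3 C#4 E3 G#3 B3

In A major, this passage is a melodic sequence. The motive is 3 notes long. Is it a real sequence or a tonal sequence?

tonal

Every note is diatonic to A major.
Cell 1 has +4 semitones from note 1 to 2, but cell 2 has +3 — the interval quality changes while the contour stays the same, which is the hallmark of a tonal sequence.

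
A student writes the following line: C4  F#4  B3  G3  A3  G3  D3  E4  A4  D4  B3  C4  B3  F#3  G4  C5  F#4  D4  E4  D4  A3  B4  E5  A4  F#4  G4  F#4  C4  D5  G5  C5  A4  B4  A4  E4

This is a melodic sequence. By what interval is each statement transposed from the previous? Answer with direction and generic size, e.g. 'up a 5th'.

up a 3rd

Unit = 7 notes; the statements start on C4, E4, G4, B4, D5, moving up a 3rd each time.
From C4 to E4: up a 3rd.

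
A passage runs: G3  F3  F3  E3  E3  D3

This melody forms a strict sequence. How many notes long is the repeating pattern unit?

2

There are 6 notes; a 2-note unit gives 3 cells:
G3 F3 | F3 E3 | E3 D3
Every group is a transposition down a 2nd of the one before; no shorter unit works.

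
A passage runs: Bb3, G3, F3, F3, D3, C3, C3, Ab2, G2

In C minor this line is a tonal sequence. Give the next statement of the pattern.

With a 3-note motive the entries are Bb3, F3, C3, each down a 4th from the previous.
Statement 4 starts on G2 and keeps the same diatonic contour: G2 Eb2 D2.

G2 Eb2 D2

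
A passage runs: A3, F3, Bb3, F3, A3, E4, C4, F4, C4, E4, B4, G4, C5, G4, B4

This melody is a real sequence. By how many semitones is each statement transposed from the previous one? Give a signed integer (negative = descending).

The 5-note cells begin on A3, E4, B4 — each up a 5th from the last.
A3 to E4 spans +7 semitones.

7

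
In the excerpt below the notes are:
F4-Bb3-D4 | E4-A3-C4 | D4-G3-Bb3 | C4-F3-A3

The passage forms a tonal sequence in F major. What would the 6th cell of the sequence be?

A3 D3 F3

The 3-note cells begin on F4, E4, D4, C4 — each down a 2nd from the last.
Extending down a 2nd: Bb3 → A3.
From A3 the diatonic shape gives A3 D3 F3.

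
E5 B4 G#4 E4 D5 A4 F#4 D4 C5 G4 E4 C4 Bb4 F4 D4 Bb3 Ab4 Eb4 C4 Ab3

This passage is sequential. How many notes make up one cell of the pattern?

20 notes total. Splitting into 5 groups of 4:
E5 B4 G#4 E4 | D5 A4 F#4 D4 | C5 G4 E4 C4 | Bb4 F4 D4 Bb3 | Ab4 Eb4 C4 Ab3
That's a consistent down a 2nd shift per cell, and no other grouping gives one.

4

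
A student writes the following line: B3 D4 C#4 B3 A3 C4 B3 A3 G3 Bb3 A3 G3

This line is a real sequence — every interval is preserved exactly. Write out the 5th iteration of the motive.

Taking 4-note groups, the heads are B3, A3, G3: the pattern moves down a 2nd.
Extending down a 2nd: F3 → Eb3.
So cell 5 is Eb3 Gb3 F3 Eb3.

Eb3 Gb3 F3 Eb3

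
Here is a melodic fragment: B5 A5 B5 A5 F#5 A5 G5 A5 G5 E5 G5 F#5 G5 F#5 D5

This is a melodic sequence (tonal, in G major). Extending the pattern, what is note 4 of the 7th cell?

B4

Grouping in 5s, the 4th note of each cell is A5, G5, F#5.
Carrying that down a 2nd forward: E5 → D5 → C5 → B4.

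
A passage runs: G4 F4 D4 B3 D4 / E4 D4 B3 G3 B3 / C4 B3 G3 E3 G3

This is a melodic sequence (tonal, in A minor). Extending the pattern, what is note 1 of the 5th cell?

F3

The unit is 5 notes. Position-1 pitches of the 3 shown cells: G4, E4, C4.
Each moves down a 3rd. Continuing: A3 → F3.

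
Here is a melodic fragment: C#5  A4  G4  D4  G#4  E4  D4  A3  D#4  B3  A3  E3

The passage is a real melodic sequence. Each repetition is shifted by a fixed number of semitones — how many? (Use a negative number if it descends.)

-5

With a 4-note motive the entries are C#5, G#4, D#4, each down a 4th from the previous.
C#5 to G#4 spans -5 semitones.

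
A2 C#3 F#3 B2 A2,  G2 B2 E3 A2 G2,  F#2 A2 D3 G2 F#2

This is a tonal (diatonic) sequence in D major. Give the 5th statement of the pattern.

The 5-note cells begin on A2, G2, F#2 — each down a 2nd from the last.
Continuing the starts: E2 → D2.
From D2 the diatonic shape gives D2 F#2 B2 E2 D2.

D2 F#2 B2 E2 D2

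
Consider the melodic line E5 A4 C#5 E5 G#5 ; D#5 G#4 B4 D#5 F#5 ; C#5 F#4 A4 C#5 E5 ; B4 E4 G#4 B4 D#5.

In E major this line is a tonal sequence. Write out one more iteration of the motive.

Unit = 5 notes; the statements start on E5, D#5, C#5, B4, moving down a 2nd each time.
So cell 5 is A4 D#4 F#4 A4 C#5.

A4 D#4 F#4 A4 C#5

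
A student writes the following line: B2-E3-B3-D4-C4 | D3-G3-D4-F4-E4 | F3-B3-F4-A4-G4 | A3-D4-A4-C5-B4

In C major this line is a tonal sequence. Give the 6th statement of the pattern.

E4 A4 E5 G5 F5

The 5-note cells begin on B2, D3, F3, A3 — each up a 3rd from the last.
Continuing the starts: C4 → E4.
From E4 the diatonic shape gives E4 A4 E5 G5 F5.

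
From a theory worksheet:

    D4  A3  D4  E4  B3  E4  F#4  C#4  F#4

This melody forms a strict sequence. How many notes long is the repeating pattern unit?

3

Try groups of 3 (3 cells in 9 notes):
D4 A3 D4 | E4 B3 E4 | F#4 C#4 F#4
Every group is a transposition up a 2nd of the one before; no shorter unit works.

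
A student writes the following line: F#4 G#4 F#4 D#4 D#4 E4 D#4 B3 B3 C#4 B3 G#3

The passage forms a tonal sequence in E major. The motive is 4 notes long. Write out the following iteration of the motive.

The 4-note cells begin on F#4, D#4, B3 — each down a 3rd from the last.
From G#3 the diatonic shape gives G#3 A3 G#3 E3.

G#3 A3 G#3 E3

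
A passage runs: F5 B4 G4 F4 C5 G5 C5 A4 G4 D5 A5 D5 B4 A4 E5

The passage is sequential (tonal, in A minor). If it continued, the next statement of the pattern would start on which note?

Taking 5-note groups, the heads are F5, G5, A5: the pattern moves up a 2nd.
The next head, up a 2nd from A5, is B5.

B5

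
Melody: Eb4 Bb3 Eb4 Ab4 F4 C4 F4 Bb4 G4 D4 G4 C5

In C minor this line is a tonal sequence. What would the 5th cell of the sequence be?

Bb4 F4 Bb4 Eb5

Taking 4-note groups, the heads are Eb4, F4, G4: the pattern moves up a 2nd.
Extending up a 2nd: Ab4 → Bb4.
From Bb4 the diatonic shape gives Bb4 F4 Bb4 Eb5.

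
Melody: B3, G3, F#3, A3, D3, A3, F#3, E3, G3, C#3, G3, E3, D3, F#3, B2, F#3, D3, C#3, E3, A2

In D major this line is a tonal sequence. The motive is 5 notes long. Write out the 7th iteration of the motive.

The 5-note cells begin on B3, A3, G3, F#3 — each down a 2nd from the last.
Continuing the starts: E3 → D3 → C#3.
Statement 7 starts on C#3 and keeps the same diatonic contour: C#3 A2 G2 B2 E2.

C#3 A2 G2 B2 E2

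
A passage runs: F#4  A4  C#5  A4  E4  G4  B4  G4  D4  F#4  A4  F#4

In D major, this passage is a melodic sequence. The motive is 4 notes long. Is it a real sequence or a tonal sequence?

Every note is diatonic to D major.
Cell 1 has +3 semitones from note 1 to 2, but cell 3 has +4 — the interval quality changes while the contour stays the same, which is the hallmark of a tonal sequence.

tonal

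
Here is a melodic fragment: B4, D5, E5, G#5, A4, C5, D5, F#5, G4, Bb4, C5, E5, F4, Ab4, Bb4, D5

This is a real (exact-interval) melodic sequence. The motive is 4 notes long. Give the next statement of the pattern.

With a 4-note motive the entries are B4, A4, G4, F4, each down a 2nd from the previous.
Statement 5 starts on Eb4 and keeps the same exact contour: Eb4 Gb4 Ab4 C5.

Eb4 Gb4 Ab4 C5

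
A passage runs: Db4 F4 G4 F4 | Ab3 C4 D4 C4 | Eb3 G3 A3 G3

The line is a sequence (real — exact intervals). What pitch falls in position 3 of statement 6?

F#2

With 4-note cells, note 3 of each statement runs G4, D4, A3.
Each moves down a 4th. Continuing: E3 → B2 → F#2.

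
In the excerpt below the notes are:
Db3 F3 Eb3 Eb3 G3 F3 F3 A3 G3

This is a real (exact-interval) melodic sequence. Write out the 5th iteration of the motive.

The 3-note cells begin on Db3, Eb3, F3 — each up a 2nd from the last.
Extending up a 2nd: G3 → A3.
From A3 the exact shape gives A3 C#4 B3.

A3 C#4 B3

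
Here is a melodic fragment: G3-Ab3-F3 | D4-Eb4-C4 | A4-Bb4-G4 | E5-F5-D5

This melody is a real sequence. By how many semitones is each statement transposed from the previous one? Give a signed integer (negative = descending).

With a 3-note motive the entries are G3, D4, A4, E5, each up a 5th from the previous.
G3 to D4 spans +7 semitones.

7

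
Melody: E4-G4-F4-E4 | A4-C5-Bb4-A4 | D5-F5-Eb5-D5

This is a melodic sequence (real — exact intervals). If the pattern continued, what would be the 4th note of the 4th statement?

G5

The unit is 4 notes. Position-4 pitches of the 3 shown cells: E4, A4, D5.
Each moves up a 4th; the next is G5.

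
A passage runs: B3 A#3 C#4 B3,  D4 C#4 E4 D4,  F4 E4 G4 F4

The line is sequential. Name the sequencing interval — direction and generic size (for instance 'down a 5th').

With a 4-note motive the entries are B3, D4, F4, each up a 3rd from the previous.
B3 to D4 is up a 3rd.

up a 3rd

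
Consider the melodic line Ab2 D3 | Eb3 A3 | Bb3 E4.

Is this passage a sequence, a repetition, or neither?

Each 2-note cell is the previous one transposed up a 5th.

sequence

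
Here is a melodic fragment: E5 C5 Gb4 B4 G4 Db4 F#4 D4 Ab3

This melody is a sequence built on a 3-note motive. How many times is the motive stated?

9 notes in groups of 3 gives 9/3 = 3 statements.
Starts: E5, B4, F#4 — each down a 4th.

3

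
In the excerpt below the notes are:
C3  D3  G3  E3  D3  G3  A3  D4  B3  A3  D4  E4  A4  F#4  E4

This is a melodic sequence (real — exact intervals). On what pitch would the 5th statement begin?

E5

Unit = 5 notes; the statements start on C3, G3, D4, moving up a 5th each time.
Continuing: A4 → E5. Statement 5 starts on E5.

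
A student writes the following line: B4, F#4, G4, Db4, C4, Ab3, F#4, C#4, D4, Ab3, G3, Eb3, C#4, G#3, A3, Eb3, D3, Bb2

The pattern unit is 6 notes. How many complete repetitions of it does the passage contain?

3

18 notes in groups of 6 gives 18/6 = 3 statements.
Starts: B4, F#4, C#4 — each down a 4th.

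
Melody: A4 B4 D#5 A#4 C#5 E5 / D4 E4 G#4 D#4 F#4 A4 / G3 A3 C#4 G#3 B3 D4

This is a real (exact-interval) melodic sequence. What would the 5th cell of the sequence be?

Unit = 6 notes; the statements start on A4, D4, G3, moving down a 5th each time.
Carrying on: C3 → F2.
Statement 5 starts on F2 and keeps the same exact contour: F2 G2 B2 F#2 A2 C3.

F2 G2 B2 F#2 A2 C3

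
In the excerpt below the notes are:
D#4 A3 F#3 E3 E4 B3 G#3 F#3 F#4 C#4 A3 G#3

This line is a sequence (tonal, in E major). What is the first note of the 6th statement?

The 4-note cells begin on D#4, E4, F#4 — each up a 2nd from the last.
Extending the heads up a 2nd: G#4 → A4 → B4.

B4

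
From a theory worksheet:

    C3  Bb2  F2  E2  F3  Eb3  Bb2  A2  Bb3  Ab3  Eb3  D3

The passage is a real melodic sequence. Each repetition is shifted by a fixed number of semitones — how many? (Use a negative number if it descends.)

Unit = 4 notes; the statements start on C3, F3, Bb3, moving up a 4th each time.
Counting half-steps from C3 to F3: 5.

5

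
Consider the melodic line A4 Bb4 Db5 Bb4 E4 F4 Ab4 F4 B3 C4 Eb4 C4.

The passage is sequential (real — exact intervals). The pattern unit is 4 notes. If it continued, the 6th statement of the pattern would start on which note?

G#2

The 4-note cells begin on A4, E4, B3 — each down a 4th from the last.
Extending the heads down a 4th: F#3 → C#3 → G#2.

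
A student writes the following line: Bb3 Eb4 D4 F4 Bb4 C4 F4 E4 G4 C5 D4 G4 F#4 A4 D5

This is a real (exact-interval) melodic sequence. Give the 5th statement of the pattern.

F#4 B4 A#4 C#5 F#5

The 5-note cells begin on Bb3, C4, D4 — each up a 2nd from the last.
Carrying on: E4 → F#4.
From F#4 the exact shape gives F#4 B4 A#4 C#5 F#5.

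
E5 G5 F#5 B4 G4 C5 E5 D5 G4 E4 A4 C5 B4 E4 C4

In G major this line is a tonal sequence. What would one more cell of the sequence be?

The 5-note cells begin on E5, C5, A4 — each down a 3rd from the last.
So cell 4 is F#4 A4 G4 C4 A3.

F#4 A4 G4 C4 A3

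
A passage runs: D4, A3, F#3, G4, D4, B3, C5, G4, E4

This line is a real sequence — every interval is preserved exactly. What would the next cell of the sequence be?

F5 C5 A4

Unit = 3 notes; the statements start on D4, G4, C5, moving up a 4th each time.
From F5 the exact shape gives F5 C5 A4.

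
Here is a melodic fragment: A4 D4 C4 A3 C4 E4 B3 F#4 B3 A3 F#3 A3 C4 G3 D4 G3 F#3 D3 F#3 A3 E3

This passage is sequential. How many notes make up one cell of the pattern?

Try groups of 7 (3 cells in 21 notes):
A4 D4 C4 A3 C4 E4 B3 | F#4 B3 A3 F#3 A3 C4 G3 | D4 G3 F#3 D3 F#3 A3 E3
Each cell is the previous one down a 3rd — so the unit is 7 notes.

7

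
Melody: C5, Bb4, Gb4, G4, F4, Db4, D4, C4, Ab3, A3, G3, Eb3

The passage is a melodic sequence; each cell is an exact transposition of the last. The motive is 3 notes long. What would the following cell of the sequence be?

E3 D3 Bb2

Taking 3-note groups, the heads are C5, G4, D4, A3: the pattern moves down a 4th.
So cell 5 is E3 D3 Bb2.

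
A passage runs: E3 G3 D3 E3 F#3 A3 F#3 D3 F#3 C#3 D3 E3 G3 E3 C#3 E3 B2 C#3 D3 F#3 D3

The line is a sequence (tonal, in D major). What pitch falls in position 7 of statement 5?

B2

The unit is 7 notes. Position-7 pitches of the 3 shown cells: F#3, E3, D3.
Each moves down a 2nd. Continuing: C#3 → B2.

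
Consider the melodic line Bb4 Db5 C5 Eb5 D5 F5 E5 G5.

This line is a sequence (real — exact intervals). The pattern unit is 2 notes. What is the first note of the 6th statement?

G#5

The 2-note cells begin on Bb4, C5, D5, E5 — each up a 2nd from the last.
Continuing: F#5 → G#5. Statement 6 starts on G#5.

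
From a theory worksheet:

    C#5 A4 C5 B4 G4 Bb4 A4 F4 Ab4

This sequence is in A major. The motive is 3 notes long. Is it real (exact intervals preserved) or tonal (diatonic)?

Each cell has the same semitone pattern (-4, 3) — intervals are preserved exactly.
And C5 lies outside A major, so the sequence is real rather than tonal.

real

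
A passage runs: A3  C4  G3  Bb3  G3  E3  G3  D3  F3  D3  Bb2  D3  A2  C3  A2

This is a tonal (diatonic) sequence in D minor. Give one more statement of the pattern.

Unit = 5 notes; the statements start on A3, E3, Bb2, moving down a 4th each time.
Statement 4 starts on F2 and keeps the same diatonic contour: F2 A2 E2 G2 E2.

F2 A2 E2 G2 E2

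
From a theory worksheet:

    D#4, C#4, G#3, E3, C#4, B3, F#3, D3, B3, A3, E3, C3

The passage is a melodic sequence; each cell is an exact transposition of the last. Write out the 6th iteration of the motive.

The 4-note cells begin on D#4, C#4, B3 — each down a 2nd from the last.
Continuing the starts: A3 → G3 → F3.
From F3 the exact shape gives F3 Eb3 Bb2 Gb2.

F3 Eb3 Bb2 Gb2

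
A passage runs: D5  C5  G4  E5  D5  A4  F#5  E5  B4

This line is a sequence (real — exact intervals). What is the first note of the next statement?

The 3-note cells begin on D5, E5, F#5 — each up a 2nd from the last.
The next head, up a 2nd from F#5, is G#5.

G#5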